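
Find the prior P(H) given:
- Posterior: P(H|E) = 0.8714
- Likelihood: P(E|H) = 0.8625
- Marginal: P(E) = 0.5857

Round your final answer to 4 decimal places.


From Bayes' theorem: P(H|E) = P(E|H) × P(H) / P(E)

Rearranging for P(H):
P(H) = P(H|E) × P(E) / P(E|H)
     = 0.8714 × 0.5857 / 0.8625
     = 0.51037898 / 0.8625
     = 0.5917


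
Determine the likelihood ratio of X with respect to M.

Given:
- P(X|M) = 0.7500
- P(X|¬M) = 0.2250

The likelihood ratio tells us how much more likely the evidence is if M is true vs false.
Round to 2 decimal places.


Likelihood Ratio (LR) = P(X|M) / P(X|¬M)

LR = 0.7500 / 0.2250
   = 3.33

The evidence is 3.33 times more likely if M is true than if M is false.
Because LR exceeds 1, X is evidence for M.


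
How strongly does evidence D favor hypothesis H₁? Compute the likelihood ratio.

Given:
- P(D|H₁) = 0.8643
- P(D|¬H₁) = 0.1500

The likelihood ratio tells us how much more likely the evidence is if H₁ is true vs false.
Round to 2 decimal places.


Likelihood Ratio (LR) = P(D|H₁) / P(D|¬H₁)

LR = 0.8643 / 0.1500
   = 5.76

The evidence is 5.76 times more likely if H₁ is true than if H₁ is false.
Because LR exceeds 1, D is evidence for H₁.


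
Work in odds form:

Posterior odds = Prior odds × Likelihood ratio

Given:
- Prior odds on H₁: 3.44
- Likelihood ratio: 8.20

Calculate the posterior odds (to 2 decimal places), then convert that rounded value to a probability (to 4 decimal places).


Step 1: Calculate posterior odds
Posterior odds = Prior odds × LR
               = 3.44 × 8.20
               = 28.21

Step 2: Convert to probability
P(H₁|E) = Posterior odds / (1 + Posterior odds)
       = 28.21 / (1 + 28.21)
       = 28.21 / 29.21
       = 0.9658

The evidence increased P(H₁) from 0.7748 to 0.9658.


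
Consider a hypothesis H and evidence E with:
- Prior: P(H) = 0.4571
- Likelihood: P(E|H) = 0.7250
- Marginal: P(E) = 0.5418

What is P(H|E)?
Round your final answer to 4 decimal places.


Using Bayes' theorem:

P(H|E) = P(E|H) × P(H) / P(E)
       = 0.7250 × 0.4571 / 0.5418
       = 0.33139750 / 0.5418
       = 0.6117

The evidence strengthens our belief in H.
Prior: 0.4571 → Posterior: 0.6117


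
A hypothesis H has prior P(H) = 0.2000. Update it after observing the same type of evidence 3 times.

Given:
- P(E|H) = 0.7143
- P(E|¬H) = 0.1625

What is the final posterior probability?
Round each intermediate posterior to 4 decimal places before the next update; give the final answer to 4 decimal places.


Sequential Bayesian updating:

Initial prior: P(H) = 0.2000

Update 1:
  P(E) = 0.7143 × 0.2000 + 0.1625 × 0.8000 = 0.14286000 + 0.13000000 = 0.27286000
  P(H|E) = 0.14286000 / 0.27286000 = 0.5236

Update 2:
  P(E) = 0.7143 × 0.5236 + 0.1625 × 0.4764 = 0.37400748 + 0.07741500 = 0.45142248
  P(H|E) = 0.37400748 / 0.45142248 = 0.8285

Update 3:
  P(E) = 0.7143 × 0.8285 + 0.1625 × 0.1715 = 0.59179755 + 0.02786875 = 0.61966630
  P(H|E) = 0.59179755 / 0.61966630 = 0.9550

Final posterior: 0.9550


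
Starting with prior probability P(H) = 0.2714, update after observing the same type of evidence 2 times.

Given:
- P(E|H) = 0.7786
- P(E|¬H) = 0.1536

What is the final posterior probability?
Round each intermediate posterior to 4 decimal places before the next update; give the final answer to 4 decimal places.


Sequential Bayesian updating:

Initial prior: P(H) = 0.2714

Update 1:
  P(E) = 0.7786 × 0.2714 + 0.1536 × 0.7286 = 0.21131204 + 0.11191296 = 0.32322500
  P(H|E) = 0.21131204 / 0.32322500 = 0.6538

Update 2:
  P(E) = 0.7786 × 0.6538 + 0.1536 × 0.3462 = 0.50904868 + 0.05317632 = 0.56222500
  P(H|E) = 0.50904868 / 0.56222500 = 0.9054

Final posterior: 0.9054


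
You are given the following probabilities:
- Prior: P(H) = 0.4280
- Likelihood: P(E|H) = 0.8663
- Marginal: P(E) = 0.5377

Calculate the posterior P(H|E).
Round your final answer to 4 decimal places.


Using Bayes' theorem:

P(H|E) = P(E|H) × P(H) / P(E)
       = 0.8663 × 0.4280 / 0.5377
       = 0.37077640 / 0.5377
       = 0.6896

The evidence strengthens our belief in H.
Prior: 0.4280 → Posterior: 0.6896


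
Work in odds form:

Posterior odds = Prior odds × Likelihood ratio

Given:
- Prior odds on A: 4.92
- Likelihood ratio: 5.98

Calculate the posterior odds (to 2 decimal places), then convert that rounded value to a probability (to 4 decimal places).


Step 1: Calculate posterior odds
Posterior odds = Prior odds × LR
               = 4.92 × 5.98
               = 29.42

Step 2: Convert to probability
P(A|E) = Posterior odds / (1 + Posterior odds)
       = 29.42 / (1 + 29.42)
       = 29.42 / 30.42
       = 0.9671

The evidence increased P(A) from 0.8311 to 0.9671.


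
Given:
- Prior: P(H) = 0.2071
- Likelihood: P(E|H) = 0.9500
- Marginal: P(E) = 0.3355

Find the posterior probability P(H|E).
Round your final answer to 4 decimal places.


Using Bayes' theorem:

P(H|E) = P(E|H) × P(H) / P(E)
       = 0.9500 × 0.2071 / 0.3355
       = 0.19674500 / 0.3355
       = 0.5864

The evidence strengthens our belief in H.
Prior: 0.2071 → Posterior: 0.5864


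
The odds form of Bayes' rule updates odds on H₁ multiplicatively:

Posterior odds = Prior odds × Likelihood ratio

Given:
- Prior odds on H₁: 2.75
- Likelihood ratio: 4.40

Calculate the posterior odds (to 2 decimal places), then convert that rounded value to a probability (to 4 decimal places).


Step 1: Calculate posterior odds
Posterior odds = Prior odds × LR
               = 2.75 × 4.40
               = 12.10

Step 2: Convert to probability
P(H₁|E) = Posterior odds / (1 + Posterior odds)
       = 12.10 / (1 + 12.10)
       = 12.10 / 13.10
       = 0.9237

The evidence increased P(H₁) from 0.7333 to 0.9237.


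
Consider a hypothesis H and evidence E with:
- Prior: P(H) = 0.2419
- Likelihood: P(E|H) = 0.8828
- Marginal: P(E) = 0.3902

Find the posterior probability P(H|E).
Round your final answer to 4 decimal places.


Using Bayes' theorem:

P(H|E) = P(E|H) × P(H) / P(E)
       = 0.8828 × 0.2419 / 0.3902
       = 0.21354932 / 0.3902
       = 0.5473

The evidence strengthens our belief in H.
Prior: 0.2419 → Posterior: 0.5473


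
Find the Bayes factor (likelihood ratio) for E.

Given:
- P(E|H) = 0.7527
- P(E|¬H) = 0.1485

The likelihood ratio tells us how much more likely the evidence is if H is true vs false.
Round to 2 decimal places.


Likelihood Ratio (LR) = P(E|H) / P(E|¬H)

LR = 0.7527 / 0.1485
   = 5.07

The evidence is 5.07 times more likely if H is true than if H is false.
Because LR exceeds 1, E is evidence for H.


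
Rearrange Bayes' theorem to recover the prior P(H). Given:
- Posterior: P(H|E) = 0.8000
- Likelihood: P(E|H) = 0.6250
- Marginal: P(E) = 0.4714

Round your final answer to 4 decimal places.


From Bayes' theorem: P(H|E) = P(E|H) × P(H) / P(E)

Rearranging for P(H):
P(H) = P(H|E) × P(E) / P(E|H)
     = 0.8000 × 0.4714 / 0.6250
     = 0.37712000 / 0.6250
     = 0.6034


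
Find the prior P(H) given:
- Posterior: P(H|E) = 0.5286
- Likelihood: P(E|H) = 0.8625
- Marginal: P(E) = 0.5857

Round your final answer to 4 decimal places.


From Bayes' theorem: P(H|E) = P(E|H) × P(H) / P(E)

Rearranging for P(H):
P(H) = P(H|E) × P(E) / P(E|H)
     = 0.5286 × 0.5857 / 0.8625
     = 0.30960102 / 0.8625
     = 0.3590


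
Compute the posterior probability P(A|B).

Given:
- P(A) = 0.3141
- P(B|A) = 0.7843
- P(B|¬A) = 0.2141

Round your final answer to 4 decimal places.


Bayes' theorem: P(A|B) = P(B|A) × P(A) / P(B)

Step 1: Calculate P(B) using law of total probability
P(B) = P(B|A)P(A) + P(B|¬A)P(¬A)
     = 0.7843 × 0.3141 + 0.2141 × 0.6859
     = 0.24634863 + 0.14685119
     = 0.39319982

Step 2: Apply Bayes' theorem
P(A|B) = P(B|A) × P(A) / P(B)
       = 0.24634863 / 0.39319982
       = 0.6265


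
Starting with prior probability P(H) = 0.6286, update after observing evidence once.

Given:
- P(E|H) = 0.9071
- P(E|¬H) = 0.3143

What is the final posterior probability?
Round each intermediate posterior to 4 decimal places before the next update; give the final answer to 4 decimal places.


Sequential Bayesian updating:

Initial prior: P(H) = 0.6286

Update 1:
  P(E) = 0.9071 × 0.6286 + 0.3143 × 0.3714 = 0.57020306 + 0.11673102 = 0.68693408
  P(H|E) = 0.57020306 / 0.68693408 = 0.8301

Final posterior: 0.8301


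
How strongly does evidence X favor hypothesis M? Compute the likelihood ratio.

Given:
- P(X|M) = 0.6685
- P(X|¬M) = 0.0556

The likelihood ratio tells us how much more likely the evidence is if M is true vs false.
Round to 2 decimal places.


Likelihood Ratio (LR) = P(X|M) / P(X|¬M)

LR = 0.6685 / 0.0556
   = 12.02

The evidence is 12.02 times more likely if M is true than if M is false.
Because LR exceeds 1, X is evidence for M.


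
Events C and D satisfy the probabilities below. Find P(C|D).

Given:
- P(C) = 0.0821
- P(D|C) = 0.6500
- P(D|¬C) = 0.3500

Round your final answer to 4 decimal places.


Bayes' theorem: P(C|D) = P(D|C) × P(C) / P(D)

Step 1: Calculate P(D) using law of total probability
P(D) = P(D|C)P(C) + P(D|¬C)P(¬C)
     = 0.6500 × 0.0821 + 0.3500 × 0.9179
     = 0.05336500 + 0.32126500
     = 0.37463000

Step 2: Apply Bayes' theorem
P(C|D) = P(D|C) × P(C) / P(D)
       = 0.05336500 / 0.37463000
       = 0.1424


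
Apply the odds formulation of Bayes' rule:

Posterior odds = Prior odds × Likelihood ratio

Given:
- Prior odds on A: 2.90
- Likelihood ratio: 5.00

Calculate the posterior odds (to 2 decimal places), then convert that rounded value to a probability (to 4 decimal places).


Step 1: Calculate posterior odds
Posterior odds = Prior odds × LR
               = 2.90 × 5.00
               = 14.50

Step 2: Convert to probability
P(A|E) = Posterior odds / (1 + Posterior odds)
       = 14.50 / (1 + 14.50)
       = 14.50 / 15.50
       = 0.9355

The evidence increased P(A) from 0.7436 to 0.9355.


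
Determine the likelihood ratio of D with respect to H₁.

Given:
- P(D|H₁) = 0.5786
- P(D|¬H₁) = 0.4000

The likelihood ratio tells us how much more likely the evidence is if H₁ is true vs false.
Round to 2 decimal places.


Likelihood Ratio (LR) = P(D|H₁) / P(D|¬H₁)

LR = 0.5786 / 0.4000
   = 1.45

The evidence is 1.45 times more likely if H₁ is true than if H₁ is false.
Since LR > 1, the evidence supports H₁ over ¬H₁.


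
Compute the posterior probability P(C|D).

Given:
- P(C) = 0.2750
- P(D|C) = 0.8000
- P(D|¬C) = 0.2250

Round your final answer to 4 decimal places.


Bayes' theorem: P(C|D) = P(D|C) × P(C) / P(D)

Step 1: Calculate P(D) using law of total probability
P(D) = P(D|C)P(C) + P(D|¬C)P(¬C)
     = 0.8000 × 0.2750 + 0.2250 × 0.7250
     = 0.22000000 + 0.16312500
     = 0.38312500

Step 2: Apply Bayes' theorem
P(C|D) = P(D|C) × P(C) / P(D)
       = 0.22000000 / 0.38312500
       = 0.5742


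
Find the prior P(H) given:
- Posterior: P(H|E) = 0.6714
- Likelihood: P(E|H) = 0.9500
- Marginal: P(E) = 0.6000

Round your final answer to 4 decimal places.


From Bayes' theorem: P(H|E) = P(E|H) × P(H) / P(E)

Rearranging for P(H):
P(H) = P(H|E) × P(E) / P(E|H)
     = 0.6714 × 0.6000 / 0.9500
     = 0.40284000 / 0.9500
     = 0.4240


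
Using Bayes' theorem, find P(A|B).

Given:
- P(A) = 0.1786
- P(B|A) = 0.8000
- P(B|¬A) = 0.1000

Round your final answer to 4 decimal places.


Bayes' theorem: P(A|B) = P(B|A) × P(A) / P(B)

Step 1: Calculate P(B) using law of total probability
P(B) = P(B|A)P(A) + P(B|¬A)P(¬A)
     = 0.8000 × 0.1786 + 0.1000 × 0.8214
     = 0.14288000 + 0.08214000
     = 0.22502000

Step 2: Apply Bayes' theorem
P(A|B) = P(B|A) × P(A) / P(B)
       = 0.14288000 / 0.22502000
       = 0.6350


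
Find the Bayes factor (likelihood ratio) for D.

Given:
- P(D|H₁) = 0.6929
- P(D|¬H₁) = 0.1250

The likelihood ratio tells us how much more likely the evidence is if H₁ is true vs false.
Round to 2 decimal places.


Likelihood Ratio (LR) = P(D|H₁) / P(D|¬H₁)

LR = 0.6929 / 0.1250
   = 5.54

The evidence is 5.54 times more likely if H₁ is true than if H₁ is false.
Since LR > 1, the evidence supports H₁ over ¬H₁.


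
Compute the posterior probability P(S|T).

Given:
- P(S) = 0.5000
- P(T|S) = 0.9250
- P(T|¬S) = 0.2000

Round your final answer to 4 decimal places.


Bayes' theorem: P(S|T) = P(T|S) × P(S) / P(T)

Step 1: Calculate P(T) using law of total probability
P(T) = P(T|S)P(S) + P(T|¬S)P(¬S)
     = 0.9250 × 0.5000 + 0.2000 × 0.5000
     = 0.46250000 + 0.10000000
     = 0.56250000

Step 2: Apply Bayes' theorem
P(S|T) = P(T|S) × P(S) / P(T)
       = 0.46250000 / 0.56250000
       = 0.8222


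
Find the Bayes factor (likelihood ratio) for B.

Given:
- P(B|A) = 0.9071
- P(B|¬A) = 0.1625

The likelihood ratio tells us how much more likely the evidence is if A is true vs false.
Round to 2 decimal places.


Likelihood Ratio (LR) = P(B|A) / P(B|¬A)

LR = 0.9071 / 0.1625
   = 5.58

The evidence is 5.58 times more likely if A is true than if A is false.
LR > 1, so observing B raises the odds in favor of A.


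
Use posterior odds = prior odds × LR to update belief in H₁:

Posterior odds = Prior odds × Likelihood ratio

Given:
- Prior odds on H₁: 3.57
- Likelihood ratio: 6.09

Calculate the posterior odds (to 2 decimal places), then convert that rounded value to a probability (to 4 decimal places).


Step 1: Calculate posterior odds
Posterior odds = Prior odds × LR
               = 3.57 × 6.09
               = 21.74

Step 2: Convert to probability
P(H₁|E) = Posterior odds / (1 + Posterior odds)
       = 21.74 / (1 + 21.74)
       = 21.74 / 22.74
       = 0.9560

The evidence increased P(H₁) from 0.7812 to 0.9560.


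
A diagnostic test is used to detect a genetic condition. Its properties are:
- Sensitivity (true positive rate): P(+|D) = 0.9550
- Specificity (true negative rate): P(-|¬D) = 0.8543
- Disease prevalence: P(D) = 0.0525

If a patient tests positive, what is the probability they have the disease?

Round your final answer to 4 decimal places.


Let D = has disease, + = positive test

Given:
- P(D) = 0.0525 (prevalence)
- P(+|D) = 0.9550 (sensitivity)
- P(-|¬D) = 0.8543 (specificity)
- P(+|¬D) = 0.1457 (false positive rate = 1 - specificity)

Step 1: Find P(+)
P(+) = P(+|D)P(D) + P(+|¬D)P(¬D)
     = 0.9550 × 0.0525 + 0.1457 × 0.9475
     = 0.05013750 + 0.13805075
     = 0.18818825

Step 2: Apply Bayes' theorem for P(D|+)
P(D|+) = P(+|D)P(D) / P(+)
       = 0.05013750 / 0.18818825
       = 0.2664


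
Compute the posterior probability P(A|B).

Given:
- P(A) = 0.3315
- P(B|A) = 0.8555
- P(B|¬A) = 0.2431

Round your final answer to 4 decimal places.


Bayes' theorem: P(A|B) = P(B|A) × P(A) / P(B)

Step 1: Calculate P(B) using law of total probability
P(B) = P(B|A)P(A) + P(B|¬A)P(¬A)
     = 0.8555 × 0.3315 + 0.2431 × 0.6685
     = 0.28359825 + 0.16251235
     = 0.44611060

Step 2: Apply Bayes' theorem
P(A|B) = P(B|A) × P(A) / P(B)
       = 0.28359825 / 0.44611060
       = 0.6357


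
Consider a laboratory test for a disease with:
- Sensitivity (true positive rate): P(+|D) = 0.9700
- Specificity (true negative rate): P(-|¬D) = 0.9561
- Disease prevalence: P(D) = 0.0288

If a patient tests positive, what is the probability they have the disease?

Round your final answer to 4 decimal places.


Let D = has disease, + = positive test

Given:
- P(D) = 0.0288 (prevalence)
- P(+|D) = 0.9700 (sensitivity)
- P(-|¬D) = 0.9561 (specificity)
- P(+|¬D) = 0.0439 (false positive rate = 1 - specificity)

Step 1: Find P(+)
P(+) = P(+|D)P(D) + P(+|¬D)P(¬D)
     = 0.9700 × 0.0288 + 0.0439 × 0.9712
     = 0.02793600 + 0.04263568
     = 0.07057168

Step 2: Apply Bayes' theorem for P(D|+)
P(D|+) = P(+|D)P(D) / P(+)
       = 0.02793600 / 0.07057168
       = 0.3959


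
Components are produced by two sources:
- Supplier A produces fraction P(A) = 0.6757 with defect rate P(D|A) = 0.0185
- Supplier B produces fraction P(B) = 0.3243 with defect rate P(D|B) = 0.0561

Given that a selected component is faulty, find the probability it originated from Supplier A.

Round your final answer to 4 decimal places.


Let A = from Supplier A, D = faulty

Given:
- P(A) = 0.6757, P(B) = 0.3243
- P(D|A) = 0.0185, P(D|B) = 0.0561

Step 1: Find P(D)
P(D) = P(D|A)P(A) + P(D|B)P(B)
     = 0.0185 × 0.6757 + 0.0561 × 0.3243
     = 0.01250045 + 0.01819323
     = 0.03069368

Step 2: Apply Bayes' theorem
P(A|D) = P(D|A)P(A) / P(D)
       = 0.01250045 / 0.03069368
       = 0.4073


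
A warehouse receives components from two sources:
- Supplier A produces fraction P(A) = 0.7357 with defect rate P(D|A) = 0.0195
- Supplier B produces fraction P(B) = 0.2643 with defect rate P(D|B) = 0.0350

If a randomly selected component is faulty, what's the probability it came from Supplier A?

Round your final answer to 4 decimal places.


Let A = from Supplier A, D = faulty

Given:
- P(A) = 0.7357, P(B) = 0.2643
- P(D|A) = 0.0195, P(D|B) = 0.0350

Step 1: Find P(D)
P(D) = P(D|A)P(A) + P(D|B)P(B)
     = 0.0195 × 0.7357 + 0.0350 × 0.2643
     = 0.01434615 + 0.00925050
     = 0.02359665

Step 2: Apply Bayes' theorem
P(A|D) = P(D|A)P(A) / P(D)
       = 0.01434615 / 0.02359665
       = 0.6080


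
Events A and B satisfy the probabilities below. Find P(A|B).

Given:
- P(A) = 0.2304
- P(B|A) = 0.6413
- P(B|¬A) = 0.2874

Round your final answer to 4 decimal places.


Bayes' theorem: P(A|B) = P(B|A) × P(A) / P(B)

Step 1: Calculate P(B) using law of total probability
P(B) = P(B|A)P(A) + P(B|¬A)P(¬A)
     = 0.6413 × 0.2304 + 0.2874 × 0.7696
     = 0.14775552 + 0.22118304
     = 0.36893856

Step 2: Apply Bayes' theorem
P(A|B) = P(B|A) × P(A) / P(B)
       = 0.14775552 / 0.36893856
       = 0.4005


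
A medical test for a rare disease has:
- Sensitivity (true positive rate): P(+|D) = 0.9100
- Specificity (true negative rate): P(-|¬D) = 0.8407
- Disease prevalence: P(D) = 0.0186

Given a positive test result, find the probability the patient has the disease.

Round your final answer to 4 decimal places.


Let D = has disease, + = positive test

Given:
- P(D) = 0.0186 (prevalence)
- P(+|D) = 0.9100 (sensitivity)
- P(-|¬D) = 0.8407 (specificity)
- P(+|¬D) = 0.1593 (false positive rate = 1 - specificity)

Step 1: Find P(+)
P(+) = P(+|D)P(D) + P(+|¬D)P(¬D)
     = 0.9100 × 0.0186 + 0.1593 × 0.9814
     = 0.01692600 + 0.15633702
     = 0.17326302

Step 2: Apply Bayes' theorem for P(D|+)
P(D|+) = P(+|D)P(D) / P(+)
       = 0.01692600 / 0.17326302
       = 0.0977


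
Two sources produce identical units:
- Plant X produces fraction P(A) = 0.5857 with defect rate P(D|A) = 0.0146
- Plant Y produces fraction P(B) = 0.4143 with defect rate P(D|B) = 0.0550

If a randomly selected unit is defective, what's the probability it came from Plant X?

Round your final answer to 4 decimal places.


Let A = from Plant X, D = defective

Given:
- P(A) = 0.5857, P(B) = 0.4143
- P(D|A) = 0.0146, P(D|B) = 0.0550

Step 1: Find P(D)
P(D) = P(D|A)P(A) + P(D|B)P(B)
     = 0.0146 × 0.5857 + 0.0550 × 0.4143
     = 0.00855122 + 0.02278650
     = 0.03133772

Step 2: Apply Bayes' theorem
P(A|D) = P(D|A)P(A) / P(D)
       = 0.00855122 / 0.03133772
       = 0.2729


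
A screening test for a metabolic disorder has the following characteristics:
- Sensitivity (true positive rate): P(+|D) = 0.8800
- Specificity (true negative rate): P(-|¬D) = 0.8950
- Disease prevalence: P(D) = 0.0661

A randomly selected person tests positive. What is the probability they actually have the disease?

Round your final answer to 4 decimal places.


Let D = has disease, + = positive test

Given:
- P(D) = 0.0661 (prevalence)
- P(+|D) = 0.8800 (sensitivity)
- P(-|¬D) = 0.8950 (specificity)
- P(+|¬D) = 0.1050 (false positive rate = 1 - specificity)

Step 1: Find P(+)
P(+) = P(+|D)P(D) + P(+|¬D)P(¬D)
     = 0.8800 × 0.0661 + 0.1050 × 0.9339
     = 0.05816800 + 0.09805950
     = 0.15622750

Step 2: Apply Bayes' theorem for P(D|+)
P(D|+) = P(+|D)P(D) / P(+)
       = 0.05816800 / 0.15622750
       = 0.3723


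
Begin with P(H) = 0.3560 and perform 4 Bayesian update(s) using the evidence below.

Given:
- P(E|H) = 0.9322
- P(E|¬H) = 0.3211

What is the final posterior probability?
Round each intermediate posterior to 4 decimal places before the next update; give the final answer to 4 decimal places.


Sequential Bayesian updating:

Initial prior: P(H) = 0.3560

Update 1:
  P(E) = 0.9322 × 0.3560 + 0.3211 × 0.6440 = 0.33186320 + 0.20678840 = 0.53865160
  P(H|E) = 0.33186320 / 0.53865160 = 0.6161

Update 2:
  P(E) = 0.9322 × 0.6161 + 0.3211 × 0.3839 = 0.57432842 + 0.12327029 = 0.69759871
  P(H|E) = 0.57432842 / 0.69759871 = 0.8233

Update 3:
  P(E) = 0.9322 × 0.8233 + 0.3211 × 0.1767 = 0.76748026 + 0.05673837 = 0.82421863
  P(H|E) = 0.76748026 / 0.82421863 = 0.9312

Update 4:
  P(E) = 0.9322 × 0.9312 + 0.3211 × 0.0688 = 0.86806464 + 0.02209168 = 0.89015632
  P(H|E) = 0.86806464 / 0.89015632 = 0.9752

Final posterior: 0.9752


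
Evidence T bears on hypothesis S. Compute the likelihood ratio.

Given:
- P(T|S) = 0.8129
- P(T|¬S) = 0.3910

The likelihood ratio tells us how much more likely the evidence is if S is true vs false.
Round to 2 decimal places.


Likelihood Ratio (LR) = P(T|S) / P(T|¬S)

LR = 0.8129 / 0.3910
   = 2.08

The evidence is 2.08 times more likely if S is true than if S is false.
Because LR exceeds 1, T is evidence for S.


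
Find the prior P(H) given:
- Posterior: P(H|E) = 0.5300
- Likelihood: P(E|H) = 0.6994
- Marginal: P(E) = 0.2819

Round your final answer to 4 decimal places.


From Bayes' theorem: P(H|E) = P(E|H) × P(H) / P(E)

Rearranging for P(H):
P(H) = P(H|E) × P(E) / P(E|H)
     = 0.5300 × 0.2819 / 0.6994
     = 0.14940700 / 0.6994
     = 0.2136


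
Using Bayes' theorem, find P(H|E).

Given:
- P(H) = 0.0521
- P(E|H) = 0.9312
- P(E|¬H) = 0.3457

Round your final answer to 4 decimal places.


Bayes' theorem: P(H|E) = P(E|H) × P(H) / P(E)

Step 1: Calculate P(E) using law of total probability
P(E) = P(E|H)P(H) + P(E|¬H)P(¬H)
     = 0.9312 × 0.0521 + 0.3457 × 0.9479
     = 0.04851552 + 0.32768903
     = 0.37620455

Step 2: Apply Bayes' theorem
P(H|E) = P(E|H) × P(H) / P(E)
       = 0.04851552 / 0.37620455
       = 0.1290


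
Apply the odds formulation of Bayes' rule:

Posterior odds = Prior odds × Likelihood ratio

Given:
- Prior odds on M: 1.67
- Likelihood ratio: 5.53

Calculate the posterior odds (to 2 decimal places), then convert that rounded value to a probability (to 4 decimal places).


Step 1: Calculate posterior odds
Posterior odds = Prior odds × LR
               = 1.67 × 5.53
               = 9.24

Step 2: Convert to probability
P(M|E) = Posterior odds / (1 + Posterior odds)
       = 9.24 / (1 + 9.24)
       = 9.24 / 10.24
       = 0.9023

The evidence increased P(M) from 0.6255 to 0.9023.


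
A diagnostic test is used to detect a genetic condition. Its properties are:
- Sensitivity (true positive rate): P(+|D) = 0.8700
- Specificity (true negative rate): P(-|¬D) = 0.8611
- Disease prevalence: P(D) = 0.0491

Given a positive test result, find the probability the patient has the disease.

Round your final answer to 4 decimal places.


Let D = has disease, + = positive test

Given:
- P(D) = 0.0491 (prevalence)
- P(+|D) = 0.8700 (sensitivity)
- P(-|¬D) = 0.8611 (specificity)
- P(+|¬D) = 0.1389 (false positive rate = 1 - specificity)

Step 1: Find P(+)
P(+) = P(+|D)P(D) + P(+|¬D)P(¬D)
     = 0.8700 × 0.0491 + 0.1389 × 0.9509
     = 0.04271700 + 0.13208001
     = 0.17479701

Step 2: Apply Bayes' theorem for P(D|+)
P(D|+) = P(+|D)P(D) / P(+)
       = 0.04271700 / 0.17479701
       = 0.2444


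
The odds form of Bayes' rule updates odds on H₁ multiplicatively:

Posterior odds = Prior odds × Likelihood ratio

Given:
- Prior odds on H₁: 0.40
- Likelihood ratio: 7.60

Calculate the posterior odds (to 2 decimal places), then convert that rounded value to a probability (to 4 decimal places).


Step 1: Calculate posterior odds
Posterior odds = Prior odds × LR
               = 0.40 × 7.60
               = 3.04

Step 2: Convert to probability
P(H₁|E) = Posterior odds / (1 + Posterior odds)
       = 3.04 / (1 + 3.04)
       = 3.04 / 4.04
       = 0.7525

The evidence increased P(H₁) from 0.2857 to 0.7525.


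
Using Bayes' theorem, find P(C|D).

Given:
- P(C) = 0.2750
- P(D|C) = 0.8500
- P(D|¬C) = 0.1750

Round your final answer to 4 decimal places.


Bayes' theorem: P(C|D) = P(D|C) × P(C) / P(D)

Step 1: Calculate P(D) using law of total probability
P(D) = P(D|C)P(C) + P(D|¬C)P(¬C)
     = 0.8500 × 0.2750 + 0.1750 × 0.7250
     = 0.23375000 + 0.12687500
     = 0.36062500

Step 2: Apply Bayes' theorem
P(C|D) = P(D|C) × P(C) / P(D)
       = 0.23375000 / 0.36062500
       = 0.6482


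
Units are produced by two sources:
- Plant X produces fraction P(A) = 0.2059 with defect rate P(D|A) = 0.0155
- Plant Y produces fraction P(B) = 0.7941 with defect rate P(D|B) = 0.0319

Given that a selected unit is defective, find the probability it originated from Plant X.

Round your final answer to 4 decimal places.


Let A = from Plant X, D = defective

Given:
- P(A) = 0.2059, P(B) = 0.7941
- P(D|A) = 0.0155, P(D|B) = 0.0319

Step 1: Find P(D)
P(D) = P(D|A)P(A) + P(D|B)P(B)
     = 0.0155 × 0.2059 + 0.0319 × 0.7941
     = 0.00319145 + 0.02533179
     = 0.02852324

Step 2: Apply Bayes' theorem
P(A|D) = P(D|A)P(A) / P(D)
       = 0.00319145 / 0.02852324
       = 0.1119


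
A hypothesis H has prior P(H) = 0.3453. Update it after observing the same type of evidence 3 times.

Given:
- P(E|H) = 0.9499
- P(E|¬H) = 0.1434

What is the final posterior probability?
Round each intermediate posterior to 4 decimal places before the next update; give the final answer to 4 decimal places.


Sequential Bayesian updating:

Initial prior: P(H) = 0.3453

Update 1:
  P(E) = 0.9499 × 0.3453 + 0.1434 × 0.6547 = 0.32800047 + 0.09388398 = 0.42188445
  P(H|E) = 0.32800047 / 0.42188445 = 0.7775

Update 2:
  P(E) = 0.9499 × 0.7775 + 0.1434 × 0.2225 = 0.73854725 + 0.03190650 = 0.77045375
  P(H|E) = 0.73854725 / 0.77045375 = 0.9586

Update 3:
  P(E) = 0.9499 × 0.9586 + 0.1434 × 0.0414 = 0.91057414 + 0.00593676 = 0.91651090
  P(H|E) = 0.91057414 / 0.91651090 = 0.9935

Final posterior: 0.9935


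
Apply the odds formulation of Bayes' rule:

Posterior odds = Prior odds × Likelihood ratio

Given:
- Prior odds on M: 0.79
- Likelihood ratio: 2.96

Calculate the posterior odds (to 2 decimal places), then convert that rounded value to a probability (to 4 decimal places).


Step 1: Calculate posterior odds
Posterior odds = Prior odds × LR
               = 0.79 × 2.96
               = 2.34

Step 2: Convert to probability
P(M|E) = Posterior odds / (1 + Posterior odds)
       = 2.34 / (1 + 2.34)
       = 2.34 / 3.34
       = 0.7006

The evidence increased P(M) from 0.4413 to 0.7006.


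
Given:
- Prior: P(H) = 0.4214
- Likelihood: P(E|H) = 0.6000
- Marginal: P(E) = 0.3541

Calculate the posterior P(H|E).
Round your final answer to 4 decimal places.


Using Bayes' theorem:

P(H|E) = P(E|H) × P(H) / P(E)
       = 0.6000 × 0.4214 / 0.3541
       = 0.25284000 / 0.3541
       = 0.7140

The evidence strengthens our belief in H.
Prior: 0.4214 → Posterior: 0.7140


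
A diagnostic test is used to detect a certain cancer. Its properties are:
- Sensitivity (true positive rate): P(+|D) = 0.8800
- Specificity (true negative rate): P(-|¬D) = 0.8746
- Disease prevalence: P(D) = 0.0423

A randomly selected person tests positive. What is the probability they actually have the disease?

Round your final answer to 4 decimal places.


Let D = has disease, + = positive test

Given:
- P(D) = 0.0423 (prevalence)
- P(+|D) = 0.8800 (sensitivity)
- P(-|¬D) = 0.8746 (specificity)
- P(+|¬D) = 0.1254 (false positive rate = 1 - specificity)

Step 1: Find P(+)
P(+) = P(+|D)P(D) + P(+|¬D)P(¬D)
     = 0.8800 × 0.0423 + 0.1254 × 0.9577
     = 0.03722400 + 0.12009558
     = 0.15731958

Step 2: Apply Bayes' theorem for P(D|+)
P(D|+) = P(+|D)P(D) / P(+)
       = 0.03722400 / 0.15731958
       = 0.2366


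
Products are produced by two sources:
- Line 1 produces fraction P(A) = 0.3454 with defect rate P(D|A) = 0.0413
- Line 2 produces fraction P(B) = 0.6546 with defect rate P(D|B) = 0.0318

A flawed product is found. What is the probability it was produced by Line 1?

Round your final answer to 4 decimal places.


Let A = from Line 1, D = flawed

Given:
- P(A) = 0.3454, P(B) = 0.6546
- P(D|A) = 0.0413, P(D|B) = 0.0318

Step 1: Find P(D)
P(D) = P(D|A)P(A) + P(D|B)P(B)
     = 0.0413 × 0.3454 + 0.0318 × 0.6546
     = 0.01426502 + 0.02081628
     = 0.03508130

Step 2: Apply Bayes' theorem
P(A|D) = P(D|A)P(A) / P(D)
       = 0.01426502 / 0.03508130
       = 0.4066


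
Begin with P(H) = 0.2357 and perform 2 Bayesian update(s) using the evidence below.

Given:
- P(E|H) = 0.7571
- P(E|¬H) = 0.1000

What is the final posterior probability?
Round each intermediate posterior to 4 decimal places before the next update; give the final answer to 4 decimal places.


Sequential Bayesian updating:

Initial prior: P(H) = 0.2357

Update 1:
  P(E) = 0.7571 × 0.2357 + 0.1000 × 0.7643 = 0.17844847 + 0.07643000 = 0.25487847
  P(H|E) = 0.17844847 / 0.25487847 = 0.7001

Update 2:
  P(E) = 0.7571 × 0.7001 + 0.1000 × 0.2999 = 0.53004571 + 0.02999000 = 0.56003571
  P(H|E) = 0.53004571 / 0.56003571 = 0.9464

Final posterior: 0.9464


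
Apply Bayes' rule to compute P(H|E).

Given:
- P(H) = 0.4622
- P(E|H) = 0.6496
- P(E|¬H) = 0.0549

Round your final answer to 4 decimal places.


Bayes' theorem: P(H|E) = P(E|H) × P(H) / P(E)

Step 1: Calculate P(E) using law of total probability
P(E) = P(E|H)P(H) + P(E|¬H)P(¬H)
     = 0.6496 × 0.4622 + 0.0549 × 0.5378
     = 0.30024512 + 0.02952522
     = 0.32977034

Step 2: Apply Bayes' theorem
P(H|E) = P(E|H) × P(H) / P(E)
       = 0.30024512 / 0.32977034
       = 0.9105


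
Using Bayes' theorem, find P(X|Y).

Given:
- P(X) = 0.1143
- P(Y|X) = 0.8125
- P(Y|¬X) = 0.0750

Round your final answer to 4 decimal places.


Bayes' theorem: P(X|Y) = P(Y|X) × P(X) / P(Y)

Step 1: Calculate P(Y) using law of total probability
P(Y) = P(Y|X)P(X) + P(Y|¬X)P(¬X)
     = 0.8125 × 0.1143 + 0.0750 × 0.8857
     = 0.09286875 + 0.06642750
     = 0.15929625

Step 2: Apply Bayes' theorem
P(X|Y) = P(Y|X) × P(X) / P(Y)
       = 0.09286875 / 0.15929625
       = 0.5830


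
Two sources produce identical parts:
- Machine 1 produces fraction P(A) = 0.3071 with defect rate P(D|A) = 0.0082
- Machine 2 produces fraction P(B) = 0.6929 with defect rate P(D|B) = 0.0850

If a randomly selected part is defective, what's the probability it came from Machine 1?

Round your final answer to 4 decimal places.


Let A = from Machine 1, D = defective

Given:
- P(A) = 0.3071, P(B) = 0.6929
- P(D|A) = 0.0082, P(D|B) = 0.0850

Step 1: Find P(D)
P(D) = P(D|A)P(A) + P(D|B)P(B)
     = 0.0082 × 0.3071 + 0.0850 × 0.6929
     = 0.00251822 + 0.05889650
     = 0.06141472

Step 2: Apply Bayes' theorem
P(A|D) = P(D|A)P(A) / P(D)
       = 0.00251822 / 0.06141472
       = 0.0410


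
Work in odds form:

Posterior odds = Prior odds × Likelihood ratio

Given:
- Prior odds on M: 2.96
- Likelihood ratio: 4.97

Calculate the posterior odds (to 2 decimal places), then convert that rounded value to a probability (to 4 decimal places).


Step 1: Calculate posterior odds
Posterior odds = Prior odds × LR
               = 2.96 × 4.97
               = 14.71

Step 2: Convert to probability
P(M|E) = Posterior odds / (1 + Posterior odds)
       = 14.71 / (1 + 14.71)
       = 14.71 / 15.71
       = 0.9363

The evidence increased P(M) from 0.7475 to 0.9363.


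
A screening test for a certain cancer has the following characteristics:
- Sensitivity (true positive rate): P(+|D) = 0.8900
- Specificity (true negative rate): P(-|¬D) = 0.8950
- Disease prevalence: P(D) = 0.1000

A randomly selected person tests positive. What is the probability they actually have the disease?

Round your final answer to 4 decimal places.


Let D = has disease, + = positive test

Given:
- P(D) = 0.1000 (prevalence)
- P(+|D) = 0.8900 (sensitivity)
- P(-|¬D) = 0.8950 (specificity)
- P(+|¬D) = 0.1050 (false positive rate = 1 - specificity)

Step 1: Find P(+)
P(+) = P(+|D)P(D) + P(+|¬D)P(¬D)
     = 0.8900 × 0.1000 + 0.1050 × 0.9000
     = 0.08900000 + 0.09450000
     = 0.18350000

Step 2: Apply Bayes' theorem for P(D|+)
P(D|+) = P(+|D)P(D) / P(+)
       = 0.08900000 / 0.18350000
       = 0.4850


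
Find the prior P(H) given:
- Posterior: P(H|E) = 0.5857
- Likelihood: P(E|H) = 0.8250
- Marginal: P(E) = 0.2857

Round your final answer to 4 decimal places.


From Bayes' theorem: P(H|E) = P(E|H) × P(H) / P(E)

Rearranging for P(H):
P(H) = P(H|E) × P(E) / P(E|H)
     = 0.5857 × 0.2857 / 0.8250
     = 0.16733449 / 0.8250
     = 0.2028


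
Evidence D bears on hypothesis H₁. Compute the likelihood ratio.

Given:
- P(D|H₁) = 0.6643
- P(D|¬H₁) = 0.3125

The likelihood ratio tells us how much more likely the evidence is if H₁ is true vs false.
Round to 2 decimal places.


Likelihood Ratio (LR) = P(D|H₁) / P(D|¬H₁)

LR = 0.6643 / 0.3125
   = 2.13

The evidence is 2.13 times more likely if H₁ is true than if H₁ is false.
Because LR exceeds 1, D is evidence for H₁.


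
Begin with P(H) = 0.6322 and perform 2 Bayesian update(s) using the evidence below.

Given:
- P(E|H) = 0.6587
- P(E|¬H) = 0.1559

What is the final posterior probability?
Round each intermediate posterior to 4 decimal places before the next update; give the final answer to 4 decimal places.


Sequential Bayesian updating:

Initial prior: P(H) = 0.6322

Update 1:
  P(E) = 0.6587 × 0.6322 + 0.1559 × 0.3678 = 0.41643014 + 0.05734002 = 0.47377016
  P(H|E) = 0.41643014 / 0.47377016 = 0.8790

Update 2:
  P(E) = 0.6587 × 0.8790 + 0.1559 × 0.1210 = 0.57899730 + 0.01886390 = 0.59786120
  P(H|E) = 0.57899730 / 0.59786120 = 0.9684

Final posterior: 0.9684


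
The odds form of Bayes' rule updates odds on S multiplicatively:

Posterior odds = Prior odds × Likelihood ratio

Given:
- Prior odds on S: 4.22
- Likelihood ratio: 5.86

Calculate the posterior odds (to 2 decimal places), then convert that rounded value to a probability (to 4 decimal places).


Step 1: Calculate posterior odds
Posterior odds = Prior odds × LR
               = 4.22 × 5.86
               = 24.73

Step 2: Convert to probability
P(S|E) = Posterior odds / (1 + Posterior odds)
       = 24.73 / (1 + 24.73)
       = 24.73 / 25.73
       = 0.9611

The evidence increased P(S) from 0.8084 to 0.9611.


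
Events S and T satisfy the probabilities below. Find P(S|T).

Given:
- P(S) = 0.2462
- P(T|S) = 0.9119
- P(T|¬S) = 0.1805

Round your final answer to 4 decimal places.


Bayes' theorem: P(S|T) = P(T|S) × P(S) / P(T)

Step 1: Calculate P(T) using law of total probability
P(T) = P(T|S)P(S) + P(T|¬S)P(¬S)
     = 0.9119 × 0.2462 + 0.1805 × 0.7538
     = 0.22450978 + 0.13606090
     = 0.36057068

Step 2: Apply Bayes' theorem
P(S|T) = P(T|S) × P(S) / P(T)
       = 0.22450978 / 0.36057068
       = 0.6227


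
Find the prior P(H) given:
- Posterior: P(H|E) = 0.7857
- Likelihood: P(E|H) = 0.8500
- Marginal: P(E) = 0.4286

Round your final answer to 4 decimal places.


From Bayes' theorem: P(H|E) = P(E|H) × P(H) / P(E)

Rearranging for P(H):
P(H) = P(H|E) × P(E) / P(E|H)
     = 0.7857 × 0.4286 / 0.8500
     = 0.33675102 / 0.8500
     = 0.3962


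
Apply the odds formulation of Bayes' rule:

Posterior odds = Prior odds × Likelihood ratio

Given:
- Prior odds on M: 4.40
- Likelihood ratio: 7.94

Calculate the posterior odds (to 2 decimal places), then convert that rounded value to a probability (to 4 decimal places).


Step 1: Calculate posterior odds
Posterior odds = Prior odds × LR
               = 4.40 × 7.94
               = 34.94

Step 2: Convert to probability
P(M|E) = Posterior odds / (1 + Posterior odds)
       = 34.94 / (1 + 34.94)
       = 34.94 / 35.94
       = 0.9722

The evidence increased P(M) from 0.8148 to 0.9722.


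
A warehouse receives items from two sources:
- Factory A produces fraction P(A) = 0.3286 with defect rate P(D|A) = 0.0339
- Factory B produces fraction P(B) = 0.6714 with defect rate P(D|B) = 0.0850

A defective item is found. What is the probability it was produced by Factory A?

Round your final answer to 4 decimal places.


Let A = from Factory A, D = defective

Given:
- P(A) = 0.3286, P(B) = 0.6714
- P(D|A) = 0.0339, P(D|B) = 0.0850

Step 1: Find P(D)
P(D) = P(D|A)P(A) + P(D|B)P(B)
     = 0.0339 × 0.3286 + 0.0850 × 0.6714
     = 0.01113954 + 0.05706900
     = 0.06820854

Step 2: Apply Bayes' theorem
P(A|D) = P(D|A)P(A) / P(D)
       = 0.01113954 / 0.06820854
       = 0.1633


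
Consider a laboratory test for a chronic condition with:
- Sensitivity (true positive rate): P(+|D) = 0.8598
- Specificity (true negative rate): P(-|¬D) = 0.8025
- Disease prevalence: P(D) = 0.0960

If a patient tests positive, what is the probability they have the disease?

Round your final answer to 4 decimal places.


Let D = has disease, + = positive test

Given:
- P(D) = 0.0960 (prevalence)
- P(+|D) = 0.8598 (sensitivity)
- P(-|¬D) = 0.8025 (specificity)
- P(+|¬D) = 0.1975 (false positive rate = 1 - specificity)

Step 1: Find P(+)
P(+) = P(+|D)P(D) + P(+|¬D)P(¬D)
     = 0.8598 × 0.0960 + 0.1975 × 0.9040
     = 0.08254080 + 0.17854000
     = 0.26108080

Step 2: Apply Bayes' theorem for P(D|+)
P(D|+) = P(+|D)P(D) / P(+)
       = 0.08254080 / 0.26108080
       = 0.3162


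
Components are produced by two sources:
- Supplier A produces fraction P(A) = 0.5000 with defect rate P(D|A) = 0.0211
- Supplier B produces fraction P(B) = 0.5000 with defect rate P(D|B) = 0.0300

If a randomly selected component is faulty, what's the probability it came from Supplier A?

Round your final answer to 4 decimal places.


Let A = from Supplier A, D = faulty

Given:
- P(A) = 0.5000, P(B) = 0.5000
- P(D|A) = 0.0211, P(D|B) = 0.0300

Step 1: Find P(D)
P(D) = P(D|A)P(A) + P(D|B)P(B)
     = 0.0211 × 0.5000 + 0.0300 × 0.5000
     = 0.01055000 + 0.01500000
     = 0.02555000

Step 2: Apply Bayes' theorem
P(A|D) = P(D|A)P(A) / P(D)
       = 0.01055000 / 0.02555000
       = 0.4129


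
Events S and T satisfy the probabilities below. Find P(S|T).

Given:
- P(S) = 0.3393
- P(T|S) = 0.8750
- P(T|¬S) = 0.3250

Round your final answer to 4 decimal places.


Bayes' theorem: P(S|T) = P(T|S) × P(S) / P(T)

Step 1: Calculate P(T) using law of total probability
P(T) = P(T|S)P(S) + P(T|¬S)P(¬S)
     = 0.8750 × 0.3393 + 0.3250 × 0.6607
     = 0.29688750 + 0.21472750
     = 0.51161500

Step 2: Apply Bayes' theorem
P(S|T) = P(T|S) × P(S) / P(T)
       = 0.29688750 / 0.51161500
       = 0.5803


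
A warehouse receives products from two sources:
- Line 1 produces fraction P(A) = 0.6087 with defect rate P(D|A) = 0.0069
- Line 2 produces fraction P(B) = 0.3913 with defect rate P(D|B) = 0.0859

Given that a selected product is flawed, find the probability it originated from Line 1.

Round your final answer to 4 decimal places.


Let A = from Line 1, D = flawed

Given:
- P(A) = 0.6087, P(B) = 0.3913
- P(D|A) = 0.0069, P(D|B) = 0.0859

Step 1: Find P(D)
P(D) = P(D|A)P(A) + P(D|B)P(B)
     = 0.0069 × 0.6087 + 0.0859 × 0.3913
     = 0.00420003 + 0.03361267
     = 0.03781270

Step 2: Apply Bayes' theorem
P(A|D) = P(D|A)P(A) / P(D)
       = 0.00420003 / 0.03781270
       = 0.1111


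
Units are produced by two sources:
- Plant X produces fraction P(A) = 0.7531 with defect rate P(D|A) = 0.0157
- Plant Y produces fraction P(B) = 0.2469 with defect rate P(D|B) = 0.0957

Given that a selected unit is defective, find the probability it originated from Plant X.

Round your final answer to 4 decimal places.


Let A = from Plant X, D = defective

Given:
- P(A) = 0.7531, P(B) = 0.2469
- P(D|A) = 0.0157, P(D|B) = 0.0957

Step 1: Find P(D)
P(D) = P(D|A)P(A) + P(D|B)P(B)
     = 0.0157 × 0.7531 + 0.0957 × 0.2469
     = 0.01182367 + 0.02362833
     = 0.03545200

Step 2: Apply Bayes' theorem
P(A|D) = P(D|A)P(A) / P(D)
       = 0.01182367 / 0.03545200
       = 0.3335
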